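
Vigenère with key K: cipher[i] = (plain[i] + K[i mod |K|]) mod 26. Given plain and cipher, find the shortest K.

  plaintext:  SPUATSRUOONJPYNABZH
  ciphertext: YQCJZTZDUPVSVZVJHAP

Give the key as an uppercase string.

  i= 0: Y-S =  6 → G
  i= 1: Q-P =  1 → B
  i= 2: C-U =  8 → I
  i= 3: J-A =  9 → J
  i= 4: Z-T =  6 → G
  i= 5: T-S =  1 → B
  i= 6: Z-R =  8 → I
  i= 7: D-U =  9 → J
  i= 8: U-O =  6 → G
  i= 9: P-O =  1 → B
  i=10: V-N =  8 → I
  i=11: S-J =  9 → J
  i=12: V-P =  6 → G
  i=13: Z-Y =  1 → B
  i=14: V-N =  8 → I
  i=15: J-A =  9 → J
  i=16: H-B =  6 → G
  i=17: A-Z =  1 → B
  i=18: P-H =  8 → I
  shifts repeat with period 4: GBIJ

GBIJ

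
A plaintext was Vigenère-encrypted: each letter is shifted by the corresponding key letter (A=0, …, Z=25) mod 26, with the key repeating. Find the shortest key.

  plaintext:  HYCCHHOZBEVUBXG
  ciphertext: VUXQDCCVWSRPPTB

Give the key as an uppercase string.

  i= 0: V-H = 14 → O
  i= 1: U-Y = 22 → W
  i= 2: X-C = 21 → V
  i= 3: Q-C = 14 → O
  i= 4: D-H = 22 → W
  i= 5: C-H = 21 → V
  i= 6: C-O = 14 → O
  i= 7: V-Z = 22 → W
  i= 8: W-B = 21 → V
  i= 9: S-E = 14 → O
  i=10: R-V = 22 → W
  i=11: P-U = 21 → V
  i=12: P-B = 14 → O
  i=13: T-X = 22 → W
  i=14: B-G = 21 → V
  shifts repeat with period 3: OWV

OWV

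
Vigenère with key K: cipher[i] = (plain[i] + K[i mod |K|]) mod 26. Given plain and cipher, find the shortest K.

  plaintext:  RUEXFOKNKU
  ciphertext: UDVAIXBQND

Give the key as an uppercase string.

  i= 0: U-R =  3 → D
  i= 1: D-U =  9 → J
  i= 2: V-E = 17 → R
  i= 3: A-X =  3 → D
  i= 4: I-F =  3 → D
  i= 5: X-O =  9 → J
  i= 6: B-K = 17 → R
  i= 7: Q-N =  3 → D
  i= 8: N-K =  3 → D
  i= 9: D-U =  9 → J
  shifts repeat with period 4: DJRD

DJRD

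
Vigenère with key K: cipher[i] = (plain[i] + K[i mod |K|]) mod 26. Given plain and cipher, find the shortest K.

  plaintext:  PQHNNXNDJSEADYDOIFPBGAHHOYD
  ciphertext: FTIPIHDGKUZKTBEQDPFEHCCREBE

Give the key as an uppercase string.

  i= 0: F-P = 16 → Q
  i= 1: T-Q =  3 → D
  i= 2: I-H =  1 → B
  i= 3: P-N =  2 → C
  i= 4: I-N = 21 → V
  i= 5: H-X = 10 → K
  i= 6: D-N = 16 → Q
  i= 7: G-D =  3 → D
  i= 8: K-J =  1 → B
  i= 9: U-S =  2 → C
  i=10: Z-E = 21 → V
  i=11: K-A = 10 → K
  i=12: T-D = 16 → Q
  i=13: B-Y =  3 → D
  i=14: E-D =  1 → B
  i=15: Q-O =  2 → C
  i=16: D-I = 21 → V
  i=17: P-F = 10 → K
  i=18: F-P = 16 → Q
  i=19: E-B =  3 → D
  i=20: H-G =  1 → B
  i=21: C-A =  2 → C
  i=22: C-H = 21 → V
  i=23: R-H = 10 → K
  i=24: E-O = 16 → Q
  i=25: B-Y =  3 → D
  i=26: E-D =  1 → B
  shifts repeat with period 6: QDBCVK

QDBCVK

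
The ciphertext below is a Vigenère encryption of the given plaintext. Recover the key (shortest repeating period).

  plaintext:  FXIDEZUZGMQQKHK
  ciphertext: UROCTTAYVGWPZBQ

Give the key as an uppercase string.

  i= 0: U-F = 15 → P
  i= 1: R-X = 20 → U
  i= 2: O-I =  6 → G
  i= 3: C-D = 25 → Z
  i= 4: T-E = 15 → P
  i= 5: T-Z = 20 → U
  i= 6: A-U =  6 → G
  i= 7: Y-Z = 25 → Z
  i= 8: V-G = 15 → P
  i= 9: G-M = 20 → U
  i=10: W-Q =  6 → G
  i=11: P-Q = 25 → Z
  i=12: Z-K = 15 → P
  i=13: B-H = 20 → U
  i=14: Q-K =  6 → G
  shifts repeat with period 4: PUGZ

PUGZ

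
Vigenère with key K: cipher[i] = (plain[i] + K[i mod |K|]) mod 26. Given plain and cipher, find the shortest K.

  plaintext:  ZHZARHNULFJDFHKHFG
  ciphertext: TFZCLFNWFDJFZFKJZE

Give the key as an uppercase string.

  i= 0: T-Z = 20 → U
  i= 1: F-H = 24 → Y
  i= 2: Z-Z =  0 → A
  i= 3: C-A =  2 → C
  i= 4: L-R = 20 → U
  i= 5: F-H = 24 → Y
  i= 6: N-N =  0 → A
  i= 7: W-U =  2 → C
  i= 8: F-L = 20 → U
  i= 9: D-F = 24 → Y
  i=10: J-J =  0 → A
  i=11: F-D =  2 → C
  i=12: Z-F = 20 → U
  i=13: F-H = 24 → Y
  i=14: K-K =  0 → A
  i=15: J-H =  2 → C
  i=16: Z-F = 20 → U
  i=17: E-G = 24 → Y
  shifts repeat with period 4: UYAC

UYAC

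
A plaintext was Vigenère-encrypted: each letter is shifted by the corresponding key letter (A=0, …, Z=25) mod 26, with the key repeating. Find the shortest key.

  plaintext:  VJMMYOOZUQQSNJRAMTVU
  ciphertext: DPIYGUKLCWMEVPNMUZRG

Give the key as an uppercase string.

  i= 0: D-V =  8 → I
  i= 1: P-J =  6 → G
  i= 2: I-M = 22 → W
  i= 3: Y-M = 12 → M
  i= 4: G-Y =  8 → I
  i= 5: U-O =  6 → G
  i= 6: K-O = 22 → W
  i= 7: L-Z = 12 → M
  i= 8: C-U =  8 → I
  i= 9: W-Q =  6 → G
  i=10: M-Q = 22 → W
  i=11: E-S = 12 → M
  i=12: V-N =  8 → I
  i=13: P-J =  6 → G
  i=14: N-R = 22 → W
  i=15: M-A = 12 → M
  i=16: U-M =  8 → I
  i=17: Z-T =  6 → G
  i=18: R-V = 22 → W
  i=19: G-U = 12 → M
  shifts repeat with period 4: IGWM

IGWM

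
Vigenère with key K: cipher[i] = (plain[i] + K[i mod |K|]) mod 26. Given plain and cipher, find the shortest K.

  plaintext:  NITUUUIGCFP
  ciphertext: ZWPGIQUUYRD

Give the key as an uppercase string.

MOW

  i= 0: Z-N = 12 → M
  i= 1: W-I = 14 → O
  i= 2: P-T = 22 → W
  i= 3: G-U = 12 → M
  i= 4: I-U = 14 → O
  i= 5: Q-U = 22 → W
  i= 6: U-I = 12 → M
  i= 7: U-G = 14 → O
  i= 8: Y-C = 22 → W
  i= 9: R-F = 12 → M
  i=10: D-P = 14 → O
  shifts repeat with period 3: MOW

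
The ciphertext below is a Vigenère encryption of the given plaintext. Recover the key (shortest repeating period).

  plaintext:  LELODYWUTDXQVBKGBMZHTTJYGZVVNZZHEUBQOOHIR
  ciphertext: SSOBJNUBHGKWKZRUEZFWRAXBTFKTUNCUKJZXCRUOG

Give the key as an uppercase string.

  i= 0: S-L =  7 → H
  i= 1: S-E = 14 → O
  i= 2: O-L =  3 → D
  i= 3: B-O = 13 → N
  i= 4: J-D =  6 → G
  i= 5: N-Y = 15 → P
  i= 6: U-W = 24 → Y
  i= 7: B-U =  7 → H
  i= 8: H-T = 14 → O
  i= 9: G-D =  3 → D
  i=10: K-X = 13 → N
  i=11: W-Q =  6 → G
  i=12: K-V = 15 → P
  i=13: Z-B = 24 → Y
  i=14: R-K =  7 → H
  i=15: U-G = 14 → O
  i=16: E-B =  3 → D
  i=17: Z-M = 13 → N
  i=18: F-Z =  6 → G
  i=19: W-H = 15 → P
  i=20: R-T = 24 → Y
  i=21: A-T =  7 → H
  i=22: X-J = 14 → O
  i=23: B-Y =  3 → D
  i=24: T-G = 13 → N
  i=25: F-Z =  6 → G
  i=26: K-V = 15 → P
  i=27: T-V = 24 → Y
  i=28: U-N =  7 → H
  i=29: N-Z = 14 → O
  i=30: C-Z =  3 → D
  i=31: U-H = 13 → N
  i=32: K-E =  6 → G
  i=33: J-U = 15 → P
  i=34: Z-B = 24 → Y
  i=35: X-Q =  7 → H
  i=36: C-O = 14 → O
  i=37: R-O =  3 → D
  i=38: U-H = 13 → N
  i=39: O-I =  6 → G
  i=40: G-R = 15 → P
  shifts repeat with period 7: HODNGPY

HODNGPY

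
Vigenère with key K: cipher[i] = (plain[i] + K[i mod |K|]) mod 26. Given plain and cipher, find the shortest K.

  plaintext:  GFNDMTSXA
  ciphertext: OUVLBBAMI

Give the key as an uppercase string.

  i= 0: O-G =  8 → I
  i= 1: U-F = 15 → P
  i= 2: V-N =  8 → I
  i= 3: L-D =  8 → I
  i= 4: B-M = 15 → P
  i= 5: B-T =  8 → I
  i= 6: A-S =  8 → I
  i= 7: M-X = 15 → P
  i= 8: I-A =  8 → I
  shifts repeat with period 3: IPI

IPI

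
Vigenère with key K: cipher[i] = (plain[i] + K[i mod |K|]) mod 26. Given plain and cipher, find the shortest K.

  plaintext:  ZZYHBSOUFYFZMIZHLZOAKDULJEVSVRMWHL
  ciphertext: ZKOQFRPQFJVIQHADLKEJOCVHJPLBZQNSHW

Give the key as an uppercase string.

ALQJEZBW

  i= 0: Z-Z =  0 → A
  i= 1: K-Z = 11 → L
  i= 2: O-Y = 16 → Q
  i= 3: Q-H =  9 → J
  i= 4: F-B =  4 → E
  i= 5: R-S = 25 → Z
  i= 6: P-O =  1 → B
  i= 7: Q-U = 22 → W
  i= 8: F-F =  0 → A
  i= 9: J-Y = 11 → L
  i=10: V-F = 16 → Q
  i=11: I-Z =  9 → J
  i=12: Q-M =  4 → E
  i=13: H-I = 25 → Z
  i=14: A-Z =  1 → B
  i=15: D-H = 22 → W
  i=16: L-L =  0 → A
  i=17: K-Z = 11 → L
  i=18: E-O = 16 → Q
  i=19: J-A =  9 → J
  i=20: O-K =  4 → E
  i=21: C-D = 25 → Z
  i=22: V-U =  1 → B
  i=23: H-L = 22 → W
  i=24: J-J =  0 → A
  i=25: P-E = 11 → L
  i=26: L-V = 16 → Q
  i=27: B-S =  9 → J
  i=28: Z-V =  4 → E
  i=29: Q-R = 25 → Z
  i=30: N-M =  1 → B
  i=31: S-W = 22 → W
  i=32: H-H =  0 → A
  i=33: W-L = 11 → L
  shifts repeat with period 8: ALQJEZBW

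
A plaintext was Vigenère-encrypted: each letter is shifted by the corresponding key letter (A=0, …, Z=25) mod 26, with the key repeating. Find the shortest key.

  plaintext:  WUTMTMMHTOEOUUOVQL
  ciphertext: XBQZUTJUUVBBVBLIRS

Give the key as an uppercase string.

BHXN

  i= 0: X-W =  1 → B
  i= 1: B-U =  7 → H
  i= 2: Q-T = 23 → X
  i= 3: Z-M = 13 → N
  i= 4: U-T =  1 → B
  i= 5: T-M =  7 → H
  i= 6: J-M = 23 → X
  i= 7: U-H = 13 → N
  i= 8: U-T =  1 → B
  i= 9: V-O =  7 → H
  i=10: B-E = 23 → X
  i=11: B-O = 13 → N
  i=12: V-U =  1 → B
  i=13: B-U =  7 → H
  i=14: L-O = 23 → X
  i=15: I-V = 13 → N
  i=16: R-Q =  1 → B
  i=17: S-L =  7 → H
  shifts repeat with period 4: BHXN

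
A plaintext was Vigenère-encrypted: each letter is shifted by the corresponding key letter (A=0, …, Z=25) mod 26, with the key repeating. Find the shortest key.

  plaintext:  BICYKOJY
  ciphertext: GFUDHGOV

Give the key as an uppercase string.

  i= 0: G-B =  5 → F
  i= 1: F-I = 23 → X
  i= 2: U-C = 18 → S
  i= 3: D-Y =  5 → F
  i= 4: H-K = 23 → X
  i= 5: G-O = 18 → S
  i= 6: O-J =  5 → F
  i= 7: V-Y = 23 → X
  shifts repeat with period 3: FXS

FXS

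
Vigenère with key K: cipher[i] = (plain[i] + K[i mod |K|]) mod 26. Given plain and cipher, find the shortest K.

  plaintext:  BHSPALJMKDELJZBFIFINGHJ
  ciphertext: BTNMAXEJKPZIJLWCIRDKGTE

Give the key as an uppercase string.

  i= 0: B-B =  0 → A
  i= 1: T-H = 12 → M
  i= 2: N-S = 21 → V
  i= 3: M-P = 23 → X
  i= 4: A-A =  0 → A
  i= 5: X-L = 12 → M
  i= 6: E-J = 21 → V
  i= 7: J-M = 23 → X
  i= 8: K-K =  0 → A
  i= 9: P-D = 12 → M
  i=10: Z-E = 21 → V
  i=11: I-L = 23 → X
  i=12: J-J =  0 → A
  i=13: L-Z = 12 → M
  i=14: W-B = 21 → V
  i=15: C-F = 23 → X
  i=16: I-I =  0 → A
  i=17: R-F = 12 → M
  i=18: D-I = 21 → V
  i=19: K-N = 23 → X
  i=20: G-G =  0 → A
  i=21: T-H = 12 → M
  i=22: E-J = 21 → V
  shifts repeat with period 4: AMVX

AMVX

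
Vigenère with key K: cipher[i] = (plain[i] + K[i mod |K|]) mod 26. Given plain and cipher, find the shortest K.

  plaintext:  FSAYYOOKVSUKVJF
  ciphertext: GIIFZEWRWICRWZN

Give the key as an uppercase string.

  i= 0: G-F =  1 → B
  i= 1: I-S = 16 → Q
  i= 2: I-A =  8 → I
  i= 3: F-Y =  7 → H
  i= 4: Z-Y =  1 → B
  i= 5: E-O = 16 → Q
  i= 6: W-O =  8 → I
  i= 7: R-K =  7 → H
  i= 8: W-V =  1 → B
  i= 9: I-S = 16 → Q
  i=10: C-U =  8 → I
  i=11: R-K =  7 → H
  i=12: W-V =  1 → B
  i=13: Z-J = 16 → Q
  i=14: N-F =  8 → I
  shifts repeat with period 4: BQIH

BQIH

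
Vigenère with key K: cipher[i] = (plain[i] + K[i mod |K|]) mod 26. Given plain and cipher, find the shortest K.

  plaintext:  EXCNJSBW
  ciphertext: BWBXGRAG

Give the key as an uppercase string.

  i= 0: B-E = 23 → X
  i= 1: W-X = 25 → Z
  i= 2: B-C = 25 → Z
  i= 3: X-N = 10 → K
  i= 4: G-J = 23 → X
  i= 5: R-S = 25 → Z
  i= 6: A-B = 25 → Z
  i= 7: G-W = 10 → K
  shifts repeat with period 4: XZZK

XZZK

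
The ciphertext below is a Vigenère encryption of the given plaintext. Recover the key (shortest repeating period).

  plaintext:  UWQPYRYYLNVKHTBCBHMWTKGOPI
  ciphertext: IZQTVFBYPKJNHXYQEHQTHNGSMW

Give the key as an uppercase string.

  i= 0: I-U = 14 → O
  i= 1: Z-W =  3 → D
  i= 2: Q-Q =  0 → A
  i= 3: T-P =  4 → E
  i= 4: V-Y = 23 → X
  i= 5: F-R = 14 → O
  i= 6: B-Y =  3 → D
  i= 7: Y-Y =  0 → A
  i= 8: P-L =  4 → E
  i= 9: K-N = 23 → X
  i=10: J-V = 14 → O
  i=11: N-K =  3 → D
  i=12: H-H =  0 → A
  i=13: X-T =  4 → E
  i=14: Y-B = 23 → X
  i=15: Q-C = 14 → O
  i=16: E-B =  3 → D
  i=17: H-H =  0 → A
  i=18: Q-M =  4 → E
  i=19: T-W = 23 → X
  i=20: H-T = 14 → O
  i=21: N-K =  3 → D
  i=22: G-G =  0 → A
  i=23: S-O =  4 → E
  i=24: M-P = 23 → X
  i=25: W-I = 14 → O
  shifts repeat with period 5: ODAEX

ODAEX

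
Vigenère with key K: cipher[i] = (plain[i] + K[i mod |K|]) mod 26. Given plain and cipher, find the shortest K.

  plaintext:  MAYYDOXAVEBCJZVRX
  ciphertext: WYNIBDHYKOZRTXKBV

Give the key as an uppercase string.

  i= 0: W-M = 10 → K
  i= 1: Y-A = 24 → Y
  i= 2: N-Y = 15 → P
  i= 3: I-Y = 10 → K
  i= 4: B-D = 24 → Y
  i= 5: D-O = 15 → P
  i= 6: H-X = 10 → K
  i= 7: Y-A = 24 → Y
  i= 8: K-V = 15 → P
  i= 9: O-E = 10 → K
  i=10: Z-B = 24 → Y
  i=11: R-C = 15 → P
  i=12: T-J = 10 → K
  i=13: X-Z = 24 → Y
  i=14: K-V = 15 → P
  i=15: B-R = 10 → K
  i=16: V-X = 24 → Y
  shifts repeat with period 3: KYP

KYP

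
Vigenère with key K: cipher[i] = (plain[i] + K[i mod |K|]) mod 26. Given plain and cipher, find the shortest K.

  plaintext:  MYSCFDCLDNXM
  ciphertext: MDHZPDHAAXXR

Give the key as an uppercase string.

  i= 0: M-M =  0 → A
  i= 1: D-Y =  5 → F
  i= 2: H-S = 15 → P
  i= 3: Z-C = 23 → X
  i= 4: P-F = 10 → K
  i= 5: D-D =  0 → A
  i= 6: H-C =  5 → F
  i= 7: A-L = 15 → P
  i= 8: A-D = 23 → X
  i= 9: X-N = 10 → K
  i=10: X-X =  0 → A
  i=11: R-M =  5 → F
  shifts repeat with period 5: AFPXK

AFPXK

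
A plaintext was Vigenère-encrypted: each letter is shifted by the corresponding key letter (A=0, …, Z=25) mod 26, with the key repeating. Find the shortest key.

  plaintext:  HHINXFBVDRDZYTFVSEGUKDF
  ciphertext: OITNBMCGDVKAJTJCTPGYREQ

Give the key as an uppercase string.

  i= 0: O-H =  7 → H
  i= 1: I-H =  1 → B
  i= 2: T-I = 11 → L
  i= 3: N-N =  0 → A
  i= 4: B-X =  4 → E
  i= 5: M-F =  7 → H
  i= 6: C-B =  1 → B
  i= 7: G-V = 11 → L
  i= 8: D-D =  0 → A
  i= 9: V-R =  4 → E
  i=10: K-D =  7 → H
  i=11: A-Z =  1 → B
  i=12: J-Y = 11 → L
  i=13: T-T =  0 → A
  i=14: J-F =  4 → E
  i=15: C-V =  7 → H
  i=16: T-S =  1 → B
  i=17: P-E = 11 → L
  i=18: G-G =  0 → A
  i=19: Y-U =  4 → E
  i=20: R-K =  7 → H
  i=21: E-D =  1 → B
  i=22: Q-F = 11 → L
  shifts repeat with period 5: HBLAE

HBLAE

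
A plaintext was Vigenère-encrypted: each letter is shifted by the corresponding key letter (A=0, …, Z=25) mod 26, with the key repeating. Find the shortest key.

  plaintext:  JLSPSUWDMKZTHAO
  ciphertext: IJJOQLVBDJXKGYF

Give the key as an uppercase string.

ZYR

  i= 0: I-J = 25 → Z
  i= 1: J-L = 24 → Y
  i= 2: J-S = 17 → R
  i= 3: O-P = 25 → Z
  i= 4: Q-S = 24 → Y
  i= 5: L-U = 17 → R
  i= 6: V-W = 25 → Z
  i= 7: B-D = 24 → Y
  i= 8: D-M = 17 → R
  i= 9: J-K = 25 → Z
  i=10: X-Z = 24 → Y
  i=11: K-T = 17 → R
  i=12: G-H = 25 → Z
  i=13: Y-A = 24 → Y
  i=14: F-O = 17 → R
  shifts repeat with period 3: ZYR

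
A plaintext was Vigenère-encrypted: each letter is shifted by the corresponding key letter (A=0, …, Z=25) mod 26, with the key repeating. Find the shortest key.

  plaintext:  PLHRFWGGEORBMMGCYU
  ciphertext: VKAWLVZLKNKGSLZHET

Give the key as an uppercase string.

  i= 0: V-P =  6 → G
  i= 1: K-L = 25 → Z
  i= 2: A-H = 19 → T
  i= 3: W-R =  5 → F
  i= 4: L-F =  6 → G
  i= 5: V-W = 25 → Z
  i= 6: Z-G = 19 → T
  i= 7: L-G =  5 → F
  i= 8: K-E =  6 → G
  i= 9: N-O = 25 → Z
  i=10: K-R = 19 → T
  i=11: G-B =  5 → F
  i=12: S-M =  6 → G
  i=13: L-M = 25 → Z
  i=14: Z-G = 19 → T
  i=15: H-C =  5 → F
  i=16: E-Y =  6 → G
  i=17: T-U = 25 → Z
  shifts repeat with period 4: GZTF

GZTF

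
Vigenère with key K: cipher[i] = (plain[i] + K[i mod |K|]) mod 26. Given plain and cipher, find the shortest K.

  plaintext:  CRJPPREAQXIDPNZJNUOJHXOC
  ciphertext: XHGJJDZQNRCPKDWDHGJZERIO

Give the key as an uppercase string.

VQXUUM

  i= 0: X-C = 21 → V
  i= 1: H-R = 16 → Q
  i= 2: G-J = 23 → X
  i= 3: J-P = 20 → U
  i= 4: J-P = 20 → U
  i= 5: D-R = 12 → M
  i= 6: Z-E = 21 → V
  i= 7: Q-A = 16 → Q
  i= 8: N-Q = 23 → X
  i= 9: R-X = 20 → U
  i=10: C-I = 20 → U
  i=11: P-D = 12 → M
  i=12: K-P = 21 → V
  i=13: D-N = 16 → Q
  i=14: W-Z = 23 → X
  i=15: D-J = 20 → U
  i=16: H-N = 20 → U
  i=17: G-U = 12 → M
  i=18: J-O = 21 → V
  i=19: Z-J = 16 → Q
  i=20: E-H = 23 → X
  i=21: R-X = 20 → U
  i=22: I-O = 20 → U
  i=23: O-C = 12 → M
  shifts repeat with period 6: VQXUUM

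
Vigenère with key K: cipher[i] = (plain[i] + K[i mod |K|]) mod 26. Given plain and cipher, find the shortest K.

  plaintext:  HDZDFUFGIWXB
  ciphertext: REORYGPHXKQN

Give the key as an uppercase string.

KBPOTM

  i= 0: R-H = 10 → K
  i= 1: E-D =  1 → B
  i= 2: O-Z = 15 → P
  i= 3: R-D = 14 → O
  i= 4: Y-F = 19 → T
  i= 5: G-U = 12 → M
  i= 6: P-F = 10 → K
  i= 7: H-G =  1 → B
  i= 8: X-I = 15 → P
  i= 9: K-W = 14 → O
  i=10: Q-X = 19 → T
  i=11: N-B = 12 → M
  shifts repeat with period 6: KBPOTM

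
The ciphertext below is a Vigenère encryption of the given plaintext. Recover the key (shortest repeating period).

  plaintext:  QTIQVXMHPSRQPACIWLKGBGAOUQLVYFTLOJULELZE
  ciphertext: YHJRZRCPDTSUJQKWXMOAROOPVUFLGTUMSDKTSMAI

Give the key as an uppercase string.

  i= 0: Y-Q =  8 → I
  i= 1: H-T = 14 → O
  i= 2: J-I =  1 → B
  i= 3: R-Q =  1 → B
  i= 4: Z-V =  4 → E
  i= 5: R-X = 20 → U
  i= 6: C-M = 16 → Q
  i= 7: P-H =  8 → I
  i= 8: D-P = 14 → O
  i= 9: T-S =  1 → B
  i=10: S-R =  1 → B
  i=11: U-Q =  4 → E
  i=12: J-P = 20 → U
  i=13: Q-A = 16 → Q
  i=14: K-C =  8 → I
  i=15: W-I = 14 → O
  i=16: X-W =  1 → B
  i=17: M-L =  1 → B
  i=18: O-K =  4 → E
  i=19: A-G = 20 → U
  i=20: R-B = 16 → Q
  i=21: O-G =  8 → I
  i=22: O-A = 14 → O
  i=23: P-O =  1 → B
  i=24: V-U =  1 → B
  i=25: U-Q =  4 → E
  i=26: F-L = 20 → U
  i=27: L-V = 16 → Q
  i=28: G-Y =  8 → I
  i=29: T-F = 14 → O
  i=30: U-T =  1 → B
  i=31: M-L =  1 → B
  i=32: S-O =  4 → E
  i=33: D-J = 20 → U
  i=34: K-U = 16 → Q
  i=35: T-L =  8 → I
  i=36: S-E = 14 → O
  i=37: M-L =  1 → B
  i=38: A-Z =  1 → B
  i=39: I-E =  4 → E
  shifts repeat with period 7: IOBBEUQ

IOBBEUQ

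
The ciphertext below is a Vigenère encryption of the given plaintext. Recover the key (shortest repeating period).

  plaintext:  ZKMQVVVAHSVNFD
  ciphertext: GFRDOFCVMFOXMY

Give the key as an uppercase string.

  i= 0: G-Z =  7 → H
  i= 1: F-K = 21 → V
  i= 2: R-M =  5 → F
  i= 3: D-Q = 13 → N
  i= 4: O-V = 19 → T
  i= 5: F-V = 10 → K
  i= 6: C-V =  7 → H
  i= 7: V-A = 21 → V
  i= 8: M-H =  5 → F
  i= 9: F-S = 13 → N
  i=10: O-V = 19 → T
  i=11: X-N = 10 → K
  i=12: M-F =  7 → H
  i=13: Y-D = 21 → V
  shifts repeat with period 6: HVFNTK

HVFNTK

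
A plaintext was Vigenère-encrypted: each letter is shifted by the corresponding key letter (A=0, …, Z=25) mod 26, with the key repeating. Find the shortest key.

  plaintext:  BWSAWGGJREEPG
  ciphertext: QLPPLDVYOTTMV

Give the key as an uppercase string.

PPX

  i= 0: Q-B = 15 → P
  i= 1: L-W = 15 → P
  i= 2: P-S = 23 → X
  i= 3: P-A = 15 → P
  i= 4: L-W = 15 → P
  i= 5: D-G = 23 → X
  i= 6: V-G = 15 → P
  i= 7: Y-J = 15 → P
  i= 8: O-R = 23 → X
  i= 9: T-E = 15 → P
  i=10: T-E = 15 → P
  i=11: M-P = 23 → X
  i=12: V-G = 15 → P
  shifts repeat with period 3: PPX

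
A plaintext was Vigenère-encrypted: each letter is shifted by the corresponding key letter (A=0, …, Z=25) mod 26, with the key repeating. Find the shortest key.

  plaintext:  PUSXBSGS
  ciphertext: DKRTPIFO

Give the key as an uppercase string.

  i= 0: D-P = 14 → O
  i= 1: K-U = 16 → Q
  i= 2: R-S = 25 → Z
  i= 3: T-X = 22 → W
  i= 4: P-B = 14 → O
  i= 5: I-S = 16 → Q
  i= 6: F-G = 25 → Z
  i= 7: O-S = 22 → W
  shifts repeat with period 4: OQZW

OQZW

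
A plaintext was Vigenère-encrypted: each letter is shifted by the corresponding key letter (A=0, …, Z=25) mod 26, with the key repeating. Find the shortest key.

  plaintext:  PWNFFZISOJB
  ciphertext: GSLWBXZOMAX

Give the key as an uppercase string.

RWY

  i= 0: G-P = 17 → R
  i= 1: S-W = 22 → W
  i= 2: L-N = 24 → Y
  i= 3: W-F = 17 → R
  i= 4: B-F = 22 → W
  i= 5: X-Z = 24 → Y
  i= 6: Z-I = 17 → R
  i= 7: O-S = 22 → W
  i= 8: M-O = 24 → Y
  i= 9: A-J = 17 → R
  i=10: X-B = 22 → W
  shifts repeat with period 3: RWY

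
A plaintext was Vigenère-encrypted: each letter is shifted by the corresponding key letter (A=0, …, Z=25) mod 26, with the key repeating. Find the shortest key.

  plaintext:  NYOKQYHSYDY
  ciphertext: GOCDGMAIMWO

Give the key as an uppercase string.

TQO

  i= 0: G-N = 19 → T
  i= 1: O-Y = 16 → Q
  i= 2: C-O = 14 → O
  i= 3: D-K = 19 → T
  i= 4: G-Q = 16 → Q
  i= 5: M-Y = 14 → O
  i= 6: A-H = 19 → T
  i= 7: I-S = 16 → Q
  i= 8: M-Y = 14 → O
  i= 9: W-D = 19 → T
  i=10: O-Y = 16 → Q
  shifts repeat with period 3: TQO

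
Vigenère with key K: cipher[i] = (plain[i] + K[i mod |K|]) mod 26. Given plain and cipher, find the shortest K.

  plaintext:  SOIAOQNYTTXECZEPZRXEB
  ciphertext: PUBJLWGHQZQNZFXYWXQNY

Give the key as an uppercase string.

  i= 0: P-S = 23 → X
  i= 1: U-O =  6 → G
  i= 2: B-I = 19 → T
  i= 3: J-A =  9 → J
  i= 4: L-O = 23 → X
  i= 5: W-Q =  6 → G
  i= 6: G-N = 19 → T
  i= 7: H-Y =  9 → J
  i= 8: Q-T = 23 → X
  i= 9: Z-T =  6 → G
  i=10: Q-X = 19 → T
  i=11: N-E =  9 → J
  i=12: Z-C = 23 → X
  i=13: F-Z =  6 → G
  i=14: X-E = 19 → T
  i=15: Y-P =  9 → J
  i=16: W-Z = 23 → X
  i=17: X-R =  6 → G
  i=18: Q-X = 19 → T
  i=19: N-E =  9 → J
  i=20: Y-B = 23 → X
  shifts repeat with period 4: XGTJ

XGTJ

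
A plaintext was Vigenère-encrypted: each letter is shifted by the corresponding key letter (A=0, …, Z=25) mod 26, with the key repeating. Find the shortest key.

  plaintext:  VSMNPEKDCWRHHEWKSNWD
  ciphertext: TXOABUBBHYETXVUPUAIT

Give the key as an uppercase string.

  i= 0: T-V = 24 → Y
  i= 1: X-S =  5 → F
  i= 2: O-M =  2 → C
  i= 3: A-N = 13 → N
  i= 4: B-P = 12 → M
  i= 5: U-E = 16 → Q
  i= 6: B-K = 17 → R
  i= 7: B-D = 24 → Y
  i= 8: H-C =  5 → F
  i= 9: Y-W =  2 → C
  i=10: E-R = 13 → N
  i=11: T-H = 12 → M
  i=12: X-H = 16 → Q
  i=13: V-E = 17 → R
  i=14: U-W = 24 → Y
  i=15: P-K =  5 → F
  i=16: U-S =  2 → C
  i=17: A-N = 13 → N
  i=18: I-W = 12 → M
  i=19: T-D = 16 → Q
  shifts repeat with period 7: YFCNMQR

YFCNMQR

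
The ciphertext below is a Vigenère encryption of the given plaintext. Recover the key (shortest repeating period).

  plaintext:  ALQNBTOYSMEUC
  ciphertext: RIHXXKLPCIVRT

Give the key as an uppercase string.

RXRKW

  i= 0: R-A = 17 → R
  i= 1: I-L = 23 → X
  i= 2: H-Q = 17 → R
  i= 3: X-N = 10 → K
  i= 4: X-B = 22 → W
  i= 5: K-T = 17 → R
  i= 6: L-O = 23 → X
  i= 7: P-Y = 17 → R
  i= 8: C-S = 10 → K
  i= 9: I-M = 22 → W
  i=10: V-E = 17 → R
  i=11: R-U = 23 → X
  i=12: T-C = 17 → R
  shifts repeat with period 5: RXRKW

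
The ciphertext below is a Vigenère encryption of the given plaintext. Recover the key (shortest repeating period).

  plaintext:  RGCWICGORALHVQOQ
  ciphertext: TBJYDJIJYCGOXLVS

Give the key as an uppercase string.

CVH

  i= 0: T-R =  2 → C
  i= 1: B-G = 21 → V
  i= 2: J-C =  7 → H
  i= 3: Y-W =  2 → C
  i= 4: D-I = 21 → V
  i= 5: J-C =  7 → H
  i= 6: I-G =  2 → C
  i= 7: J-O = 21 → V
  i= 8: Y-R =  7 → H
  i= 9: C-A =  2 → C
  i=10: G-L = 21 → V
  i=11: O-H =  7 → H
  i=12: X-V =  2 → C
  i=13: L-Q = 21 → V
  i=14: V-O =  7 → H
  i=15: S-Q =  2 → C
  shifts repeat with period 3: CVH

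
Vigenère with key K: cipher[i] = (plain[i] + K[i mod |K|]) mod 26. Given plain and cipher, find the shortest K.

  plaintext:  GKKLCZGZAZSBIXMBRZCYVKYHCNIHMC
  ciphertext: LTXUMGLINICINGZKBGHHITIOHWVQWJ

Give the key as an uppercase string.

FJNJKH

  i= 0: L-G =  5 → F
  i= 1: T-K =  9 → J
  i= 2: X-K = 13 → N
  i= 3: U-L =  9 → J
  i= 4: M-C = 10 → K
  i= 5: G-Z =  7 → H
  i= 6: L-G =  5 → F
  i= 7: I-Z =  9 → J
  i= 8: N-A = 13 → N
  i= 9: I-Z =  9 → J
  i=10: C-S = 10 → K
  i=11: I-B =  7 → H
  i=12: N-I =  5 → F
  i=13: G-X =  9 → J
  i=14: Z-M = 13 → N
  i=15: K-B =  9 → J
  i=16: B-R = 10 → K
  i=17: G-Z =  7 → H
  i=18: H-C =  5 → F
  i=19: H-Y =  9 → J
  i=20: I-V = 13 → N
  i=21: T-K =  9 → J
  i=22: I-Y = 10 → K
  i=23: O-H =  7 → H
  i=24: H-C =  5 → F
  i=25: W-N =  9 → J
  i=26: V-I = 13 → N
  i=27: Q-H =  9 → J
  i=28: W-M = 10 → K
  i=29: J-C =  7 → H
  shifts repeat with period 6: FJNJKH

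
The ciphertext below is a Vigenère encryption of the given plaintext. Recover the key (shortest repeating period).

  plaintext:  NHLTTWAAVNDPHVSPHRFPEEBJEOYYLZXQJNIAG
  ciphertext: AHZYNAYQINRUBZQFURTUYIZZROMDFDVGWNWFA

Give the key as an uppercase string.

  i= 0: A-N = 13 → N
  i= 1: H-H =  0 → A
  i= 2: Z-L = 14 → O
  i= 3: Y-T =  5 → F
  i= 4: N-T = 20 → U
  i= 5: A-W =  4 → E
  i= 6: Y-A = 24 → Y
  i= 7: Q-A = 16 → Q
  i= 8: I-V = 13 → N
  i= 9: N-N =  0 → A
  i=10: R-D = 14 → O
  i=11: U-P =  5 → F
  i=12: B-H = 20 → U
  i=13: Z-V =  4 → E
  i=14: Q-S = 24 → Y
  i=15: F-P = 16 → Q
  i=16: U-H = 13 → N
  i=17: R-R =  0 → A
  i=18: T-F = 14 → O
  i=19: U-P =  5 → F
  i=20: Y-E = 20 → U
  i=21: I-E =  4 → E
  i=22: Z-B = 24 → Y
  i=23: Z-J = 16 → Q
  i=24: R-E = 13 → N
  i=25: O-O =  0 → A
  i=26: M-Y = 14 → O
  i=27: D-Y =  5 → F
  i=28: F-L = 20 → U
  i=29: D-Z =  4 → E
  i=30: V-X = 24 → Y
  i=31: G-Q = 16 → Q
  i=32: W-J = 13 → N
  i=33: N-N =  0 → A
  i=34: W-I = 14 → O
  i=35: F-A =  5 → F
  i=36: A-G = 20 → U
  shifts repeat with period 8: NAOFUEYQ

NAOFUEYQ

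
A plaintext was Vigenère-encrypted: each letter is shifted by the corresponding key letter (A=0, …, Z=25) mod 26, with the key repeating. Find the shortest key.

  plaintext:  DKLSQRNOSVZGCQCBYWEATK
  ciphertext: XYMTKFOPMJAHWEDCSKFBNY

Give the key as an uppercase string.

  i= 0: X-D = 20 → U
  i= 1: Y-K = 14 → O
  i= 2: M-L =  1 → B
  i= 3: T-S =  1 → B
  i= 4: K-Q = 20 → U
  i= 5: F-R = 14 → O
  i= 6: O-N =  1 → B
  i= 7: P-O =  1 → B
  i= 8: M-S = 20 → U
  i= 9: J-V = 14 → O
  i=10: A-Z =  1 → B
  i=11: H-G =  1 → B
  i=12: W-C = 20 → U
  i=13: E-Q = 14 → O
  i=14: D-C =  1 → B
  i=15: C-B =  1 → B
  i=16: S-Y = 20 → U
  i=17: K-W = 14 → O
  i=18: F-E =  1 → B
  i=19: B-A =  1 → B
  i=20: N-T = 20 → U
  i=21: Y-K = 14 → O
  shifts repeat with period 4: UOBB

UOBB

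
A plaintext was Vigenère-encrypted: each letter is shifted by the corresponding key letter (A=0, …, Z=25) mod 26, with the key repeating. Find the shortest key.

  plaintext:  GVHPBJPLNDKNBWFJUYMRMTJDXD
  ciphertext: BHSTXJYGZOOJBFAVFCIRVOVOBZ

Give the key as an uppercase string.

VMLEWAJ

  i= 0: B-G = 21 → V
  i= 1: H-V = 12 → M
  i= 2: S-H = 11 → L
  i= 3: T-P =  4 → E
  i= 4: X-B = 22 → W
  i= 5: J-J =  0 → A
  i= 6: Y-P =  9 → J
  i= 7: G-L = 21 → V
  i= 8: Z-N = 12 → M
  i= 9: O-D = 11 → L
  i=10: O-K =  4 → E
  i=11: J-N = 22 → W
  i=12: B-B =  0 → A
  i=13: F-W =  9 → J
  i=14: A-F = 21 → V
  i=15: V-J = 12 → M
  i=16: F-U = 11 → L
  i=17: C-Y =  4 → E
  i=18: I-M = 22 → W
  i=19: R-R =  0 → A
  i=20: V-M =  9 → J
  i=21: O-T = 21 → V
  i=22: V-J = 12 → M
  i=23: O-D = 11 → L
  i=24: B-X =  4 → E
  i=25: Z-D = 22 → W
  shifts repeat with period 7: VMLEWAJ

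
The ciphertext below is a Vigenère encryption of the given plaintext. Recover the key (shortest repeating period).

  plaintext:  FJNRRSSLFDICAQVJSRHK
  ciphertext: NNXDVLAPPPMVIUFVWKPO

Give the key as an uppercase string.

IEKMET

  i= 0: N-F =  8 → I
  i= 1: N-J =  4 → E
  i= 2: X-N = 10 → K
  i= 3: D-R = 12 → M
  i= 4: V-R =  4 → E
  i= 5: L-S = 19 → T
  i= 6: A-S =  8 → I
  i= 7: P-L =  4 → E
  i= 8: P-F = 10 → K
  i= 9: P-D = 12 → M
  i=10: M-I =  4 → E
  i=11: V-C = 19 → T
  i=12: I-A =  8 → I
  i=13: U-Q =  4 → E
  i=14: F-V = 10 → K
  i=15: V-J = 12 → M
  i=16: W-S =  4 → E
  i=17: K-R = 19 → T
  i=18: P-H =  8 → I
  i=19: O-K =  4 → E
  shifts repeat with period 6: IEKMET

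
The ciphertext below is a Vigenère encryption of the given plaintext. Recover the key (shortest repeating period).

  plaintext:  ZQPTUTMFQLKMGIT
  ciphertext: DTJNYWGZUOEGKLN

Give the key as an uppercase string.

EDUU

  i= 0: D-Z =  4 → E
  i= 1: T-Q =  3 → D
  i= 2: J-P = 20 → U
  i= 3: N-T = 20 → U
  i= 4: Y-U =  4 → E
  i= 5: W-T =  3 → D
  i= 6: G-M = 20 → U
  i= 7: Z-F = 20 → U
  i= 8: U-Q =  4 → E
  i= 9: O-L =  3 → D
  i=10: E-K = 20 → U
  i=11: G-M = 20 → U
  i=12: K-G =  4 → E
  i=13: L-I =  3 → D
  i=14: N-T = 20 → U
  shifts repeat with period 4: EDUU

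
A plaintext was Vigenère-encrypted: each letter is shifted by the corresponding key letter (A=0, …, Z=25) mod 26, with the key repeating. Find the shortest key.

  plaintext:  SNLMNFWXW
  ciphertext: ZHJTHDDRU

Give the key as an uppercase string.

HUY

  i= 0: Z-S =  7 → H
  i= 1: H-N = 20 → U
  i= 2: J-L = 24 → Y
  i= 3: T-M =  7 → H
  i= 4: H-N = 20 → U
  i= 5: D-F = 24 → Y
  i= 6: D-W =  7 → H
  i= 7: R-X = 20 → U
  i= 8: U-W = 24 → Y
  shifts repeat with period 3: HUY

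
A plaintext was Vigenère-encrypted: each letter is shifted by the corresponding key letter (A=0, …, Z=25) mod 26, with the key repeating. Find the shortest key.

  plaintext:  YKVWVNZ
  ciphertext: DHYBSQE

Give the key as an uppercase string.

  i= 0: D-Y =  5 → F
  i= 1: H-K = 23 → X
  i= 2: Y-V =  3 → D
  i= 3: B-W =  5 → F
  i= 4: S-V = 23 → X
  i= 5: Q-N =  3 → D
  i= 6: E-Z =  5 → F
  shifts repeat with period 3: FXD

FXD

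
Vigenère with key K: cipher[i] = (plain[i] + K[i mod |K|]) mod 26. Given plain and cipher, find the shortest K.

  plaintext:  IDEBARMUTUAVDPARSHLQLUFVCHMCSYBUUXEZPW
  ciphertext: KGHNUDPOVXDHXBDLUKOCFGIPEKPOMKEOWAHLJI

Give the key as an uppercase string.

  i= 0: K-I =  2 → C
  i= 1: G-D =  3 → D
  i= 2: H-E =  3 → D
  i= 3: N-B = 12 → M
  i= 4: U-A = 20 → U
  i= 5: D-R = 12 → M
  i= 6: P-M =  3 → D
  i= 7: O-U = 20 → U
  i= 8: V-T =  2 → C
  i= 9: X-U =  3 → D
  i=10: D-A =  3 → D
  i=11: H-V = 12 → M
  i=12: X-D = 20 → U
  i=13: B-P = 12 → M
  i=14: D-A =  3 → D
  i=15: L-R = 20 → U
  i=16: U-S =  2 → C
  i=17: K-H =  3 → D
  i=18: O-L =  3 → D
  i=19: C-Q = 12 → M
  i=20: F-L = 20 → U
  i=21: G-U = 12 → M
  i=22: I-F =  3 → D
  i=23: P-V = 20 → U
  i=24: E-C =  2 → C
  i=25: K-H =  3 → D
  i=26: P-M =  3 → D
  i=27: O-C = 12 → M
  i=28: M-S = 20 → U
  i=29: K-Y = 12 → M
  i=30: E-B =  3 → D
  i=31: O-U = 20 → U
  i=32: W-U =  2 → C
  i=33: A-X =  3 → D
  i=34: H-E =  3 → D
  i=35: L-Z = 12 → M
  i=36: J-P = 20 → U
  i=37: I-W = 12 → M
  shifts repeat with period 8: CDDMUMDU

CDDMUMDU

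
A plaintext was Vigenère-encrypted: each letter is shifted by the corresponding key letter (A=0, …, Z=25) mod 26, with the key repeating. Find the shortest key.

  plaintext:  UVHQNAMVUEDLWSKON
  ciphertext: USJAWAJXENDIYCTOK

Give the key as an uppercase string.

AXCKJ

  i= 0: U-U =  0 → A
  i= 1: S-V = 23 → X
  i= 2: J-H =  2 → C
  i= 3: A-Q = 10 → K
  i= 4: W-N =  9 → J
  i= 5: A-A =  0 → A
  i= 6: J-M = 23 → X
  i= 7: X-V =  2 → C
  i= 8: E-U = 10 → K
  i= 9: N-E =  9 → J
  i=10: D-D =  0 → A
  i=11: I-L = 23 → X
  i=12: Y-W =  2 → C
  i=13: C-S = 10 → K
  i=14: T-K =  9 → J
  i=15: O-O =  0 → A
  i=16: K-N = 23 → X
  shifts repeat with period 5: AXCKJ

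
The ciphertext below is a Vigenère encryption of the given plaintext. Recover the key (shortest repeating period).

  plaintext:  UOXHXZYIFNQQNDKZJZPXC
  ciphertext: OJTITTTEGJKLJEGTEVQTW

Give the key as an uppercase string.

UVWBW

  i= 0: O-U = 20 → U
  i= 1: J-O = 21 → V
  i= 2: T-X = 22 → W
  i= 3: I-H =  1 → B
  i= 4: T-X = 22 → W
  i= 5: T-Z = 20 → U
  i= 6: T-Y = 21 → V
  i= 7: E-I = 22 → W
  i= 8: G-F =  1 → B
  i= 9: J-N = 22 → W
  i=10: K-Q = 20 → U
  i=11: L-Q = 21 → V
  i=12: J-N = 22 → W
  i=13: E-D =  1 → B
  i=14: G-K = 22 → W
  i=15: T-Z = 20 → U
  i=16: E-J = 21 → V
  i=17: V-Z = 22 → W
  i=18: Q-P =  1 → B
  i=19: T-X = 22 → W
  i=20: W-C = 20 → U
  shifts repeat with period 5: UVWBW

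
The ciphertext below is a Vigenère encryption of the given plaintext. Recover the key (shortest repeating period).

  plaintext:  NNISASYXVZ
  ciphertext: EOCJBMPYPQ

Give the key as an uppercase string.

RBU

  i= 0: E-N = 17 → R
  i= 1: O-N =  1 → B
  i= 2: C-I = 20 → U
  i= 3: J-S = 17 → R
  i= 4: B-A =  1 → B
  i= 5: M-S = 20 → U
  i= 6: P-Y = 17 → R
  i= 7: Y-X =  1 → B
  i= 8: P-V = 20 → U
  i= 9: Q-Z = 17 → R
  shifts repeat with period 3: RBU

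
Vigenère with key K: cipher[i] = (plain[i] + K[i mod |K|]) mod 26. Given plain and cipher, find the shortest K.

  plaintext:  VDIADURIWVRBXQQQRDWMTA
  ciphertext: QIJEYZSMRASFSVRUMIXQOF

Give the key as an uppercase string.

VFBE

  i= 0: Q-V = 21 → V
  i= 1: I-D =  5 → F
  i= 2: J-I =  1 → B
  i= 3: E-A =  4 → E
  i= 4: Y-D = 21 → V
  i= 5: Z-U =  5 → F
  i= 6: S-R =  1 → B
  i= 7: M-I =  4 → E
  i= 8: R-W = 21 → V
  i= 9: A-V =  5 → F
  i=10: S-R =  1 → B
  i=11: F-B =  4 → E
  i=12: S-X = 21 → V
  i=13: V-Q =  5 → F
  i=14: R-Q =  1 → B
  i=15: U-Q =  4 → E
  i=16: M-R = 21 → V
  i=17: I-D =  5 → F
  i=18: X-W =  1 → B
  i=19: Q-M =  4 → E
  i=20: O-T = 21 → V
  i=21: F-A =  5 → F
  shifts repeat with period 4: VFBE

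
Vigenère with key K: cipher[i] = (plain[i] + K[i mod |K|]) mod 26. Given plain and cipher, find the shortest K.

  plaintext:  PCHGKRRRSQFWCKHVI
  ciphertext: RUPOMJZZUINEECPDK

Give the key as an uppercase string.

CSII

  i= 0: R-P =  2 → C
  i= 1: U-C = 18 → S
  i= 2: P-H =  8 → I
  i= 3: O-G =  8 → I
  i= 4: M-K =  2 → C
  i= 5: J-R = 18 → S
  i= 6: Z-R =  8 → I
  i= 7: Z-R =  8 → I
  i= 8: U-S =  2 → C
  i= 9: I-Q = 18 → S
  i=10: N-F =  8 → I
  i=11: E-W =  8 → I
  i=12: E-C =  2 → C
  i=13: C-K = 18 → S
  i=14: P-H =  8 → I
  i=15: D-V =  8 → I
  i=16: K-I =  2 → C
  shifts repeat with period 4: CSII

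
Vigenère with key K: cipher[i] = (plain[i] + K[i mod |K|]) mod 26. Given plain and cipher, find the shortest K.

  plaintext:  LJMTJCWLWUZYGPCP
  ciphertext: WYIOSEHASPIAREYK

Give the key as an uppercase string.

LPWVJC

  i= 0: W-L = 11 → L
  i= 1: Y-J = 15 → P
  i= 2: I-M = 22 → W
  i= 3: O-T = 21 → V
  i= 4: S-J =  9 → J
  i= 5: E-C =  2 → C
  i= 6: H-W = 11 → L
  i= 7: A-L = 15 → P
  i= 8: S-W = 22 → W
  i= 9: P-U = 21 → V
  i=10: I-Z =  9 → J
  i=11: A-Y =  2 → C
  i=12: R-G = 11 → L
  i=13: E-P = 15 → P
  i=14: Y-C = 22 → W
  i=15: K-P = 21 → V
  shifts repeat with period 6: LPWVJC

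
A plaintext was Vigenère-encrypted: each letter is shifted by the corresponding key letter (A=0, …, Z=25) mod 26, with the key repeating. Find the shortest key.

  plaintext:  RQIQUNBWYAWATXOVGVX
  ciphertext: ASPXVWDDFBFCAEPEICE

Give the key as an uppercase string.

JCHHB

  i= 0: A-R =  9 → J
  i= 1: S-Q =  2 → C
  i= 2: P-I =  7 → H
  i= 3: X-Q =  7 → H
  i= 4: V-U =  1 → B
  i= 5: W-N =  9 → J
  i= 6: D-B =  2 → C
  i= 7: D-W =  7 → H
  i= 8: F-Y =  7 → H
  i= 9: B-A =  1 → B
  i=10: F-W =  9 → J
  i=11: C-A =  2 → C
  i=12: A-T =  7 → H
  i=13: E-X =  7 → H
  i=14: P-O =  1 → B
  i=15: E-V =  9 → J
  i=16: I-G =  2 → C
  i=17: C-V =  7 → H
  i=18: E-X =  7 → H
  shifts repeat with period 5: JCHHB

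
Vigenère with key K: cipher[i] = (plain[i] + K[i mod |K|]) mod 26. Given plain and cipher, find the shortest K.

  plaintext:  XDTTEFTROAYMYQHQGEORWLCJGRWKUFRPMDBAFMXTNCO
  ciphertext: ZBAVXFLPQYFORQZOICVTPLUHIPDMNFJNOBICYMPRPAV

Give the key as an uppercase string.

CYHCTASY

  i= 0: Z-X =  2 → C
  i= 1: B-D = 24 → Y
  i= 2: A-T =  7 → H
  i= 3: V-T =  2 → C
  i= 4: X-E = 19 → T
  i= 5: F-F =  0 → A
  i= 6: L-T = 18 → S
  i= 7: P-R = 24 → Y
  i= 8: Q-O =  2 → C
  i= 9: Y-A = 24 → Y
  i=10: F-Y =  7 → H
  i=11: O-M =  2 → C
  i=12: R-Y = 19 → T
  i=13: Q-Q =  0 → A
  i=14: Z-H = 18 → S
  i=15: O-Q = 24 → Y
  i=16: I-G =  2 → C
  i=17: C-E = 24 → Y
  i=18: V-O =  7 → H
  i=19: T-R =  2 → C
  i=20: P-W = 19 → T
  i=21: L-L =  0 → A
  i=22: U-C = 18 → S
  i=23: H-J = 24 → Y
  i=24: I-G =  2 → C
  i=25: P-R = 24 → Y
  i=26: D-W =  7 → H
  i=27: M-K =  2 → C
  i=28: N-U = 19 → T
  i=29: F-F =  0 → A
  i=30: J-R = 18 → S
  i=31: N-P = 24 → Y
  i=32: O-M =  2 → C
  i=33: B-D = 24 → Y
  i=34: I-B =  7 → H
  i=35: C-A =  2 → C
  i=36: Y-F = 19 → T
  i=37: M-M =  0 → A
  i=38: P-X = 18 → S
  i=39: R-T = 24 → Y
  i=40: P-N =  2 → C
  i=41: A-C = 24 → Y
  i=42: V-O =  7 → H
  shifts repeat with period 8: CYHCTASY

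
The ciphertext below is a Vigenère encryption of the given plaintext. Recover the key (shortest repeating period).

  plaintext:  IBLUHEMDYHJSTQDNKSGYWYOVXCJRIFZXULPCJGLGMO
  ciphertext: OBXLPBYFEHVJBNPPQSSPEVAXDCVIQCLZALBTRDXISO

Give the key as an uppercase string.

GAMRIXMC

  i= 0: O-I =  6 → G
  i= 1: B-B =  0 → A
  i= 2: X-L = 12 → M
  i= 3: L-U = 17 → R
  i= 4: P-H =  8 → I
  i= 5: B-E = 23 → X
  i= 6: Y-M = 12 → M
  i= 7: F-D =  2 → C
  i= 8: E-Y =  6 → G
  i= 9: H-H =  0 → A
  i=10: V-J = 12 → M
  i=11: J-S = 17 → R
  i=12: B-T =  8 → I
  i=13: N-Q = 23 → X
  i=14: P-D = 12 → M
  i=15: P-N =  2 → C
  i=16: Q-K =  6 → G
  i=17: S-S =  0 → A
  i=18: S-G = 12 → M
  i=19: P-Y = 17 → R
  i=20: E-W =  8 → I
  i=21: V-Y = 23 → X
  i=22: A-O = 12 → M
  i=23: X-V =  2 → C
  i=24: D-X =  6 → G
  i=25: C-C =  0 → A
  i=26: V-J = 12 → M
  i=27: I-R = 17 → R
  i=28: Q-I =  8 → I
  i=29: C-F = 23 → X
  i=30: L-Z = 12 → M
  i=31: Z-X =  2 → C
  i=32: A-U =  6 → G
  i=33: L-L =  0 → A
  i=34: B-P = 12 → M
  i=35: T-C = 17 → R
  i=36: R-J =  8 → I
  i=37: D-G = 23 → X
  i=38: X-L = 12 → M
  i=39: I-G =  2 → C
  i=40: S-M =  6 → G
  i=41: O-O =  0 → A
  shifts repeat with period 8: GAMRIXMC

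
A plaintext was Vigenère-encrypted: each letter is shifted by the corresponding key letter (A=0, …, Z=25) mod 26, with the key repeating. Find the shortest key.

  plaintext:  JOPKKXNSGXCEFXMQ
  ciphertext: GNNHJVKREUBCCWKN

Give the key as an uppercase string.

XZY

  i= 0: G-J = 23 → X
  i= 1: N-O = 25 → Z
  i= 2: N-P = 24 → Y
  i= 3: H-K = 23 → X
  i= 4: J-K = 25 → Z
  i= 5: V-X = 24 → Y
  i= 6: K-N = 23 → X
  i= 7: R-S = 25 → Z
  i= 8: E-G = 24 → Y
  i= 9: U-X = 23 → X
  i=10: B-C = 25 → Z
  i=11: C-E = 24 → Y
  i=12: C-F = 23 → X
  i=13: W-X = 25 → Z
  i=14: K-M = 24 → Y
  i=15: N-Q = 23 → X
  shifts repeat with period 3: XZY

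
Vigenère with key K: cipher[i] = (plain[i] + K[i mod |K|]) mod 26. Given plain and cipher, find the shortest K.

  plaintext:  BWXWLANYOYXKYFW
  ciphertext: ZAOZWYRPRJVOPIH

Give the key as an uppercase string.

  i= 0: Z-B = 24 → Y
  i= 1: A-W =  4 → E
  i= 2: O-X = 17 → R
  i= 3: Z-W =  3 → D
  i= 4: W-L = 11 → L
  i= 5: Y-A = 24 → Y
  i= 6: R-N =  4 → E
  i= 7: P-Y = 17 → R
  i= 8: R-O =  3 → D
  i= 9: J-Y = 11 → L
  i=10: V-X = 24 → Y
  i=11: O-K =  4 → E
  i=12: P-Y = 17 → R
  i=13: I-F =  3 → D
  i=14: H-W = 11 → L
  shifts repeat with period 5: YERDL

YERDL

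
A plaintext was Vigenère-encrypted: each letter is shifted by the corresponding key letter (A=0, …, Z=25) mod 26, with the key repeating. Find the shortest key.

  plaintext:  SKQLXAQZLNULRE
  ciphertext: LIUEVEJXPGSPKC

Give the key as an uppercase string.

  i= 0: L-S = 19 → T
  i= 1: I-K = 24 → Y
  i= 2: U-Q =  4 → E
  i= 3: E-L = 19 → T
  i= 4: V-X = 24 → Y
  i= 5: E-A =  4 → E
  i= 6: J-Q = 19 → T
  i= 7: X-Z = 24 → Y
  i= 8: P-L =  4 → E
  i= 9: G-N = 19 → T
  i=10: S-U = 24 → Y
  i=11: P-L =  4 → E
  i=12: K-R = 19 → T
  i=13: C-E = 24 → Y
  shifts repeat with period 3: TYE

TYE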